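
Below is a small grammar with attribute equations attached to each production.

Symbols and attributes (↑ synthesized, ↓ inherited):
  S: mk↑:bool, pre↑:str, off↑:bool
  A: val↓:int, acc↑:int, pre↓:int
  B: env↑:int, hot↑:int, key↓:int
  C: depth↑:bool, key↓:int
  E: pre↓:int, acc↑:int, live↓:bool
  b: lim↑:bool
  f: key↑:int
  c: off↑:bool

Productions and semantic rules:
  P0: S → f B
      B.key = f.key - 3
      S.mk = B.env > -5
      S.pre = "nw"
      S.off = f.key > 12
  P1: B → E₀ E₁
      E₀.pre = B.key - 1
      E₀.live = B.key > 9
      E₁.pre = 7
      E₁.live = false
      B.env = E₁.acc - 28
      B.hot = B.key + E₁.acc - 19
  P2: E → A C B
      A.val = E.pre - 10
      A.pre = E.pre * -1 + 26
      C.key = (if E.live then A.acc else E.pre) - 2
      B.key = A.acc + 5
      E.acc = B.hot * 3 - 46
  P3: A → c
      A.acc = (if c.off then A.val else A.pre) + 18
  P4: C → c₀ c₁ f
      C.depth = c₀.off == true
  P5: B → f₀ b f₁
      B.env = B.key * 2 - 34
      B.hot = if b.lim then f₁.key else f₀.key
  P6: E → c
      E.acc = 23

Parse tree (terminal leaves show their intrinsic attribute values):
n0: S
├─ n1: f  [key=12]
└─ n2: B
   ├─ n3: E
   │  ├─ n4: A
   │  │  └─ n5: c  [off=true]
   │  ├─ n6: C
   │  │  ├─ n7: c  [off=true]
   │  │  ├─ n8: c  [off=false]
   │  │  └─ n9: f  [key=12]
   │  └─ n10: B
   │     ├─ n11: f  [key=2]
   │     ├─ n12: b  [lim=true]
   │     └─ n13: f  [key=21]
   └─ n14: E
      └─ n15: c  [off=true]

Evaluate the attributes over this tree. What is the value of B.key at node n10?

21

1. n1.key = 12  [terminal]
2. n2.key = 9  [f.key - 3]
3. n3.pre = 8  [B.key - 1]
4. n3.live = false  [B.key > 9]
5. n4.val = -2  [E.pre - 10]
6. n4.pre = 18  [E.pre * -1 + 26]
7. n5.off = true  [terminal]
8. n4.acc = 16  [(if c.off then A.val else A.pre) + 18]
9. n6.key = 6  [(if E.live then A.acc else E.pre) - 2]
10. n7.off = true  [terminal]
11. n8.off = false  [terminal]
12. n9.key = 12  [terminal]
13. n6.depth = true  [c₀.off == true]
14. n10.key = 21  [A.acc + 5]
15. n11.key = 2  [terminal]
16. n12.lim = true  [terminal]
17. n13.key = 21  [terminal]
18. n10.env = 8  [B.key * 2 - 34]
19. n10.hot = 21  [if b.lim then f₁.key else f₀.key]
20. n3.acc = 17  [B.hot * 3 - 46]
21. n14.pre = 7  [7]
22. n14.live = false  [false]
23. n15.off = true  [terminal]
24. n14.acc = 23  [23]
25. n2.env = -5  [E₁.acc - 28]
26. n2.hot = 13  [B.key + E₁.acc - 19]
27. n0.mk = false  [B.env > -5]
28. n0.pre = "nw"  ["nw"]
29. n0.off = false  [f.key > 12]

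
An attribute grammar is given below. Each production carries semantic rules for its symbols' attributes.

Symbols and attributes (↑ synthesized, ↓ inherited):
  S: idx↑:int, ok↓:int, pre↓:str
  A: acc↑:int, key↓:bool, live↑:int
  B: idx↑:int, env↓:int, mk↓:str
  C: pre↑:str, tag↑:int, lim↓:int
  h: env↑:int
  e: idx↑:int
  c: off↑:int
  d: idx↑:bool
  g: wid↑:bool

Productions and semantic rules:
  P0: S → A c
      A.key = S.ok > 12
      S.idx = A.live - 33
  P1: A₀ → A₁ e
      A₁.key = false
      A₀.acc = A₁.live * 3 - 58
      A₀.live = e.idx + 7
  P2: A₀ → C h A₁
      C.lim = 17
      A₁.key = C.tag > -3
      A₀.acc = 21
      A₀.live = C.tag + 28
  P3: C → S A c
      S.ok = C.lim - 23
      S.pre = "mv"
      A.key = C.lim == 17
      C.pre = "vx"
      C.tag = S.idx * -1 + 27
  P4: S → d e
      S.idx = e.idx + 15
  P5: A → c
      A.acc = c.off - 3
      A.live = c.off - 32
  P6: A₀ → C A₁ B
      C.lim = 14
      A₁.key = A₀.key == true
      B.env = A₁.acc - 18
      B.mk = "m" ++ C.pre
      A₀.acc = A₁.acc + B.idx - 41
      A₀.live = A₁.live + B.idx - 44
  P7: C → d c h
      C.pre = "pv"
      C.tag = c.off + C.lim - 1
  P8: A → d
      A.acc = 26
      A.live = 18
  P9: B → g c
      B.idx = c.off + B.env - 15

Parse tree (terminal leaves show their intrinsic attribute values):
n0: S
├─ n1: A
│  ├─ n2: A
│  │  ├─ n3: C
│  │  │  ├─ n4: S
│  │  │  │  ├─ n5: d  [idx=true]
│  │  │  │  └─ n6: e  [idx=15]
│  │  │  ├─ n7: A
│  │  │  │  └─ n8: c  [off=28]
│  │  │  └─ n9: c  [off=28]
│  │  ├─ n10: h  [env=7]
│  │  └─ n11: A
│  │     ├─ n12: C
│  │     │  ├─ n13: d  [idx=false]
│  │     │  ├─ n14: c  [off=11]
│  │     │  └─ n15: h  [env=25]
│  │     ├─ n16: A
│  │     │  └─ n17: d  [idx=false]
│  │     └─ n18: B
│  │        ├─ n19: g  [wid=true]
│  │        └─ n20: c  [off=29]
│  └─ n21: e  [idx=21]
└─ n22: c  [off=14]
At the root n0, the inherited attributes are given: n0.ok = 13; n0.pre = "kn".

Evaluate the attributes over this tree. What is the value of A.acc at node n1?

17

1. n0.ok = 13  [given at root]
2. n0.pre = "kn"  [given at root]
3. n1.key = true  [S.ok > 12]
4. n2.key = false  [false]
5. n3.lim = 17  [17]
6. n4.ok = -6  [C.lim - 23]
7. n4.pre = "mv"  ["mv"]
8. n5.idx = true  [terminal]
9. n6.idx = 15  [terminal]
10. n4.idx = 30  [e.idx + 15]
11. n7.key = true  [C.lim == 17]
12. n8.off = 28  [terminal]
13. n7.acc = 25  [c.off - 3]
14. n7.live = -4  [c.off - 32]
15. n9.off = 28  [terminal]
16. n3.pre = "vx"  ["vx"]
17. n3.tag = -3  [S.idx * -1 + 27]
18. n10.env = 7  [terminal]
19. n11.key = false  [C.tag > -3]
20. n12.lim = 14  [14]
21. n13.idx = false  [terminal]
22. n14.off = 11  [terminal]
23. n15.env = 25  [terminal]
24. n12.pre = "pv"  ["pv"]
25. n12.tag = 24  [c.off + C.lim - 1]
26. n16.key = false  [A₀.key == true]
27. n17.idx = false  [terminal]
28. n16.acc = 26  [26]
29. n16.live = 18  [18]
30. n18.env = 8  [A₁.acc - 18]
31. n18.mk = "mpv"  ["m" ++ C.pre]
32. n19.wid = true  [terminal]
33. n20.off = 29  [terminal]
34. n18.idx = 22  [c.off + B.env - 15]
35. n11.acc = 7  [A₁.acc + B.idx - 41]
36. n11.live = -4  [A₁.live + B.idx - 44]
37. n2.acc = 21  [21]
38. n2.live = 25  [C.tag + 28]
39. n21.idx = 21  [terminal]
40. n1.acc = 17  [A₁.live * 3 - 58]
41. n1.live = 28  [e.idx + 7]
42. n22.off = 14  [terminal]
43. n0.idx = -5  [A.live - 33]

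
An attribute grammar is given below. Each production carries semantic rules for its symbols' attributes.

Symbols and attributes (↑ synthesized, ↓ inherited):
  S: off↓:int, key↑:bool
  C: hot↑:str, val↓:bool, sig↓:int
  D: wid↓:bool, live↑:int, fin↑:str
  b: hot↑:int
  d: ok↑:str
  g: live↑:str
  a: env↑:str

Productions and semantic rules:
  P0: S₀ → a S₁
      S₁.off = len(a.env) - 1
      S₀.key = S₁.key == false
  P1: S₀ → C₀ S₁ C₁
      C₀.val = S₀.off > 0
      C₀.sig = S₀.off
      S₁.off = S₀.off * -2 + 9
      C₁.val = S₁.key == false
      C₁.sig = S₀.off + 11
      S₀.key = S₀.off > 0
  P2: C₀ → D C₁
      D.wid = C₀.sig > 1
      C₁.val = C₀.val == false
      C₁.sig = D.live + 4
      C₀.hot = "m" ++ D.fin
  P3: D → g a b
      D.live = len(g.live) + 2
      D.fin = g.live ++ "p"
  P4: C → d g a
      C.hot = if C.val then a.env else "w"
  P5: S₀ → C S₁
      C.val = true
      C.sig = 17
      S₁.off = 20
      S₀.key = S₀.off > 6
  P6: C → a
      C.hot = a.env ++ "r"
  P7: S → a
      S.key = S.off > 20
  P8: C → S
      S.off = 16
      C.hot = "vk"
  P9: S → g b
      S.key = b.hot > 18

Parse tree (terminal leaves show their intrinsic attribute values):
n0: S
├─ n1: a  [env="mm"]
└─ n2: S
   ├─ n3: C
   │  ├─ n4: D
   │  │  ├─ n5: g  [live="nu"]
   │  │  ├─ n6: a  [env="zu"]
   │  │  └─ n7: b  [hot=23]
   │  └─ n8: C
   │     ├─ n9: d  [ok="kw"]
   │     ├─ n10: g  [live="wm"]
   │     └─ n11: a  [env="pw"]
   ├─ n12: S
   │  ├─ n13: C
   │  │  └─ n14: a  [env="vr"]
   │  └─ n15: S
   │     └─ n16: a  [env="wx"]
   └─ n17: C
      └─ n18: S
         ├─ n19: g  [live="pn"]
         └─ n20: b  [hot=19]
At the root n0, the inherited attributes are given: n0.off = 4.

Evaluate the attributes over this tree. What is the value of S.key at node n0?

1. n0.off = 4  [given at root]
2. n1.env = "mm"  [terminal]
3. n2.off = 1  [len(a.env) - 1]
4. n3.val = true  [S₀.off > 0]
5. n3.sig = 1  [S₀.off]
6. n4.wid = false  [C₀.sig > 1]
7. n5.live = "nu"  [terminal]
8. n6.env = "zu"  [terminal]
9. n7.hot = 23  [terminal]
10. n4.live = 4  [len(g.live) + 2]
11. n4.fin = "nup"  [g.live ++ "p"]
12. n8.val = false  [C₀.val == false]
13. n8.sig = 8  [D.live + 4]
14. n9.ok = "kw"  [terminal]
15. n10.live = "wm"  [terminal]
16. n11.env = "pw"  [terminal]
17. n8.hot = "w"  [if C.val then a.env else "w"]
18. n3.hot = "mnup"  ["m" ++ D.fin]
19. n12.off = 7  [S₀.off * -2 + 9]
20. n13.val = true  [true]
21. n13.sig = 17  [17]
22. n14.env = "vr"  [terminal]
23. n13.hot = "vrr"  [a.env ++ "r"]
24. n15.off = 20  [20]
25. n16.env = "wx"  [terminal]
26. n15.key = false  [S.off > 20]
27. n12.key = true  [S₀.off > 6]
28. n17.val = false  [S₁.key == false]
29. n17.sig = 12  [S₀.off + 11]
30. n18.off = 16  [16]
31. n19.live = "pn"  [terminal]
32. n20.hot = 19  [terminal]
33. n18.key = true  [b.hot > 18]
34. n17.hot = "vk"  ["vk"]
35. n2.key = true  [S₀.off > 0]
36. n0.key = false  [S₁.key == false]

false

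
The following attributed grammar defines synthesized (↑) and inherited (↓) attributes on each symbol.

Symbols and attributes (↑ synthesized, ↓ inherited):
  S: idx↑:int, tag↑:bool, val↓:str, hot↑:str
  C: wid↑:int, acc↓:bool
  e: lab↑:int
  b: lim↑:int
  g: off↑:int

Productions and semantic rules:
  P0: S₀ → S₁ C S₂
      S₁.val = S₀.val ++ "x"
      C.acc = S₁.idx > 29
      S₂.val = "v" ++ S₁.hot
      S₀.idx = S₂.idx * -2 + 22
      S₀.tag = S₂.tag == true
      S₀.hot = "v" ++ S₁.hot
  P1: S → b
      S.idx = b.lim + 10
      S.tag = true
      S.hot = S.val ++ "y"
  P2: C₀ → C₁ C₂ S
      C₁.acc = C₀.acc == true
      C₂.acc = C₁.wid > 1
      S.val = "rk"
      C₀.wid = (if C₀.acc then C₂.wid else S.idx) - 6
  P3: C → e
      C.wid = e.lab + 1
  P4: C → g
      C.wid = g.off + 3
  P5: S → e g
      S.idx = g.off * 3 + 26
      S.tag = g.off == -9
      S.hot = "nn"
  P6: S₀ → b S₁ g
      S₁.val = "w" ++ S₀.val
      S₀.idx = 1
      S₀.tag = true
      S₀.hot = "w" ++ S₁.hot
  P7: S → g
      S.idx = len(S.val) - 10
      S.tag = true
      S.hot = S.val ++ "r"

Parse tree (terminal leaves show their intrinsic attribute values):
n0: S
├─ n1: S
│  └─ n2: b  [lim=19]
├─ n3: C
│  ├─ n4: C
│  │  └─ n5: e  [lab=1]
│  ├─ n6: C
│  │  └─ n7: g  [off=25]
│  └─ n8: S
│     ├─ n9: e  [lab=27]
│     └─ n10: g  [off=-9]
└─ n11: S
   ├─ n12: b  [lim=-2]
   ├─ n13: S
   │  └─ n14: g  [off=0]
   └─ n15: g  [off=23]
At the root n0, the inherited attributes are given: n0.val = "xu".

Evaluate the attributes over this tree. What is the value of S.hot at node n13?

1. n0.val = "xu"  [given at root]
2. n1.val = "xux"  [S₀.val ++ "x"]
3. n2.lim = 19  [terminal]
4. n1.idx = 29  [b.lim + 10]
5. n1.tag = true  [true]
6. n1.hot = "xuxy"  [S.val ++ "y"]
7. n3.acc = false  [S₁.idx > 29]
8. n4.acc = false  [C₀.acc == true]
9. n5.lab = 1  [terminal]
10. n4.wid = 2  [e.lab + 1]
11. n6.acc = true  [C₁.wid > 1]
12. n7.off = 25  [terminal]
13. n6.wid = 28  [g.off + 3]
14. n8.val = "rk"  ["rk"]
15. n9.lab = 27  [terminal]
16. n10.off = -9  [terminal]
17. n8.idx = -1  [g.off * 3 + 26]
18. n8.tag = true  [g.off == -9]
19. n8.hot = "nn"  ["nn"]
20. n3.wid = -7  [(if C₀.acc then C₂.wid else S.idx) - 6]
21. n11.val = "vxuxy"  ["v" ++ S₁.hot]
22. n12.lim = -2  [terminal]
23. n13.val = "wvxuxy"  ["w" ++ S₀.val]
24. n14.off = 0  [terminal]
25. n13.idx = -4  [len(S.val) - 10]
26. n13.tag = true  [true]
27. n13.hot = "wvxuxyr"  [S.val ++ "r"]
28. n15.off = 23  [terminal]
29. n11.idx = 1  [1]
30. n11.tag = true  [true]
31. n11.hot = "wwvxuxyr"  ["w" ++ S₁.hot]
32. n0.idx = 20  [S₂.idx * -2 + 22]
33. n0.tag = true  [S₂.tag == true]
34. n0.hot = "vxuxy"  ["v" ++ S₁.hot]

"wvxuxyr"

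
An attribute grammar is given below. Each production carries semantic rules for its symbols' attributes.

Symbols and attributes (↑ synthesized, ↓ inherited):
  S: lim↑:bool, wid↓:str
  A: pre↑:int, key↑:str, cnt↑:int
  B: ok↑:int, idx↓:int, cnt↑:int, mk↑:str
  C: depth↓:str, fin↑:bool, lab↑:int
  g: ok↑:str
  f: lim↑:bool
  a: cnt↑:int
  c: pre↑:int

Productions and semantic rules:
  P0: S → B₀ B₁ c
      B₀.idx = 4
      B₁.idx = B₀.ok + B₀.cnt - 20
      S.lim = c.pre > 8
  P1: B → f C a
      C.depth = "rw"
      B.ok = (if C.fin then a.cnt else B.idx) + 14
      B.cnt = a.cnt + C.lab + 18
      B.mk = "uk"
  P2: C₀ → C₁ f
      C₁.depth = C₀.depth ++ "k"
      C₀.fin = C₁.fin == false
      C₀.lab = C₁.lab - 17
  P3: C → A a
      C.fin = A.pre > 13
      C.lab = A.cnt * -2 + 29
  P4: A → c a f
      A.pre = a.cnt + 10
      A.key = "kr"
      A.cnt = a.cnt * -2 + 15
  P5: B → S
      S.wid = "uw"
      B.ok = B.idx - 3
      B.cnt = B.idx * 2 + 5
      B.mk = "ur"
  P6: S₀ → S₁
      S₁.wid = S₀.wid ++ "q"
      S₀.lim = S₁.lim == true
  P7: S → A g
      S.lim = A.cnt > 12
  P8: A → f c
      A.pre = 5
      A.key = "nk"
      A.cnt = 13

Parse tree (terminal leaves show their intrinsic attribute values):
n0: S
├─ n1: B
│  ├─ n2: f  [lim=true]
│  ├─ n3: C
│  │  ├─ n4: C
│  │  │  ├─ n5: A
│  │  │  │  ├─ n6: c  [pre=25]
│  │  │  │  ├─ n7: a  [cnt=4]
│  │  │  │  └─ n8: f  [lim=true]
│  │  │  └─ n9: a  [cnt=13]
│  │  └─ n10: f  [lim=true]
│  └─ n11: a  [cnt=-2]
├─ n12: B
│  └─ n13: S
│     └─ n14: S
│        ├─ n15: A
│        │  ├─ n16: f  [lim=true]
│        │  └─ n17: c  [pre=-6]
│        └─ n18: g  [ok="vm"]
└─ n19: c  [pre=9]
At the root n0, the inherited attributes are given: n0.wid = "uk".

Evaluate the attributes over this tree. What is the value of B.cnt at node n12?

1. n0.wid = "uk"  [given at root]
2. n1.idx = 4  [4]
3. n2.lim = true  [terminal]
4. n3.depth = "rw"  ["rw"]
5. n4.depth = "rwk"  [C₀.depth ++ "k"]
6. n6.pre = 25  [terminal]
7. n7.cnt = 4  [terminal]
8. n8.lim = true  [terminal]
9. n5.pre = 14  [a.cnt + 10]
10. n5.key = "kr"  ["kr"]
11. n5.cnt = 7  [a.cnt * -2 + 15]
12. n9.cnt = 13  [terminal]
13. n4.fin = true  [A.pre > 13]
14. n4.lab = 15  [A.cnt * -2 + 29]
15. n10.lim = true  [terminal]
16. n3.fin = false  [C₁.fin == false]
17. n3.lab = -2  [C₁.lab - 17]
18. n11.cnt = -2  [terminal]
19. n1.ok = 18  [(if C.fin then a.cnt else B.idx) + 14]
20. n1.cnt = 14  [a.cnt + C.lab + 18]
21. n1.mk = "uk"  ["uk"]
22. n12.idx = 12  [B₀.ok + B₀.cnt - 20]
23. n13.wid = "uw"  ["uw"]
24. n14.wid = "uwq"  [S₀.wid ++ "q"]
25. n16.lim = true  [terminal]
26. n17.pre = -6  [terminal]
27. n15.pre = 5  [5]
28. n15.key = "nk"  ["nk"]
29. n15.cnt = 13  [13]
30. n18.ok = "vm"  [terminal]
31. n14.lim = true  [A.cnt > 12]
32. n13.lim = true  [S₁.lim == true]
33. n12.ok = 9  [B.idx - 3]
34. n12.cnt = 29  [B.idx * 2 + 5]
35. n12.mk = "ur"  ["ur"]
36. n19.pre = 9  [terminal]
37. n0.lim = true  [c.pre > 8]

29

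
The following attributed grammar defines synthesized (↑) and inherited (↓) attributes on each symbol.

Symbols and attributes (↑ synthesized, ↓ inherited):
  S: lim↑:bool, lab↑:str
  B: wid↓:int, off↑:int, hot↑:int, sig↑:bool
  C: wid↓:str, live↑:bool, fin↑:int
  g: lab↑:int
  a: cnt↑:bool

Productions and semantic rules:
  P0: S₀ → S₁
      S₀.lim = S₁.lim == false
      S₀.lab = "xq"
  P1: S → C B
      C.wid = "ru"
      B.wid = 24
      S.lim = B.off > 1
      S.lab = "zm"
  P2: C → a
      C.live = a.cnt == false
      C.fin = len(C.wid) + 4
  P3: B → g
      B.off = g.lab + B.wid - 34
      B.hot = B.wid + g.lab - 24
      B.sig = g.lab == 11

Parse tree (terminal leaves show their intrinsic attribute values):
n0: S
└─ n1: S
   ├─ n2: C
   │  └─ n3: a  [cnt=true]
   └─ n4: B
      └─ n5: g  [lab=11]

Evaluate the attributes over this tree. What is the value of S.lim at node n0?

true

1. n2.wid = "ru"  ["ru"]
2. n3.cnt = true  [terminal]
3. n2.live = false  [a.cnt == false]
4. n2.fin = 6  [len(C.wid) + 4]
5. n4.wid = 24  [24]
6. n5.lab = 11  [terminal]
7. n4.off = 1  [g.lab + B.wid - 34]
8. n4.hot = 11  [B.wid + g.lab - 24]
9. n4.sig = true  [g.lab == 11]
10. n1.lim = false  [B.off > 1]
11. n1.lab = "zm"  ["zm"]
12. n0.lim = true  [S₁.lim == false]
13. n0.lab = "xq"  ["xq"]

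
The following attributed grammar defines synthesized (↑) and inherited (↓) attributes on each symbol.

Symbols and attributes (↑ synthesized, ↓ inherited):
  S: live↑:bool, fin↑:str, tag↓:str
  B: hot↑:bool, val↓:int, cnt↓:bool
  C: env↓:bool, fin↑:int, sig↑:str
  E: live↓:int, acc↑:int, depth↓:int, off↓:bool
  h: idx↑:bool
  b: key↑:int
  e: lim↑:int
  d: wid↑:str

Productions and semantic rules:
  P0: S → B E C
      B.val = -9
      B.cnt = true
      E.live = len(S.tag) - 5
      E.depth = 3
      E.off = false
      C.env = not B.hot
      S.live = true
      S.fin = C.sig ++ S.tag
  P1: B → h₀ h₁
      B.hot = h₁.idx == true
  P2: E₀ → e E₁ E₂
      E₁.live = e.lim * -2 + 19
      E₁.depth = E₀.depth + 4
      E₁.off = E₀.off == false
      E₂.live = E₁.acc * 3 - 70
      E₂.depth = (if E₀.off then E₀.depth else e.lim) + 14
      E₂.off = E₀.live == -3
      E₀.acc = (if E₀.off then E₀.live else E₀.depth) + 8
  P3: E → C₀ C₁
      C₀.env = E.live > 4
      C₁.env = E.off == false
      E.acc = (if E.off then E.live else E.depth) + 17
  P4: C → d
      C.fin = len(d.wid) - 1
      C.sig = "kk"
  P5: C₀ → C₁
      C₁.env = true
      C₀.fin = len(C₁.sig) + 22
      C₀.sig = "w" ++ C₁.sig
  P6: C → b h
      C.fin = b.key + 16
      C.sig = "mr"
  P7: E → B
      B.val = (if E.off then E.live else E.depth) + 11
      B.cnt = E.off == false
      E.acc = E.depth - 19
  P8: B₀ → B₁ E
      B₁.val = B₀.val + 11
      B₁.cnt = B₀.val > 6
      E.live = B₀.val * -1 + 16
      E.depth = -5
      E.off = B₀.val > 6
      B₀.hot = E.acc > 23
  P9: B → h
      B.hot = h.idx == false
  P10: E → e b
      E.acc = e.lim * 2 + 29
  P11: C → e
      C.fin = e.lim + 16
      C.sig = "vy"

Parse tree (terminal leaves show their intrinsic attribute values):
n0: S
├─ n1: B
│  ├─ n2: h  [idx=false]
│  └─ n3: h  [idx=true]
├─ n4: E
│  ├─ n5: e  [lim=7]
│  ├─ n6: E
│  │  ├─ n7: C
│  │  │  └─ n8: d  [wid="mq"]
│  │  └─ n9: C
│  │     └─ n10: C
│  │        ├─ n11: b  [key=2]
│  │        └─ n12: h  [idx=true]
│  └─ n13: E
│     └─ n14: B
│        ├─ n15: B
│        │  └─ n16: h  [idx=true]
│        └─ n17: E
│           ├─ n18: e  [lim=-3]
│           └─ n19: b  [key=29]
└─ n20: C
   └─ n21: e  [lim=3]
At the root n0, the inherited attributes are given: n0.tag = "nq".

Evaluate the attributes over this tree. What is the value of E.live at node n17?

9

1. n0.tag = "nq"  [given at root]
2. n1.val = -9  [-9]
3. n1.cnt = true  [true]
4. n2.idx = false  [terminal]
5. n3.idx = true  [terminal]
6. n1.hot = true  [h₁.idx == true]
7. n4.live = -3  [len(S.tag) - 5]
8. n4.depth = 3  [3]
9. n4.off = false  [false]
10. n5.lim = 7  [terminal]
11. n6.live = 5  [e.lim * -2 + 19]
12. n6.depth = 7  [E₀.depth + 4]
13. n6.off = true  [E₀.off == false]
14. n7.env = true  [E.live > 4]
15. n8.wid = "mq"  [terminal]
16. n7.fin = 1  [len(d.wid) - 1]
17. n7.sig = "kk"  ["kk"]
18. n9.env = false  [E.off == false]
19. n10.env = true  [true]
20. n11.key = 2  [terminal]
21. n12.idx = true  [terminal]
22. n10.fin = 18  [b.key + 16]
23. n10.sig = "mr"  ["mr"]
24. n9.fin = 24  [len(C₁.sig) + 22]
25. n9.sig = "wmr"  ["w" ++ C₁.sig]
26. n6.acc = 22  [(if E.off then E.live else E.depth) + 17]
27. n13.live = -4  [E₁.acc * 3 - 70]
28. n13.depth = 21  [(if E₀.off then E₀.depth else e.lim) + 14]
29. n13.off = true  [E₀.live == -3]
30. n14.val = 7  [(if E.off then E.live else E.depth) + 11]
31. n14.cnt = false  [E.off == false]
32. n15.val = 18  [B₀.val + 11]
33. n15.cnt = true  [B₀.val > 6]
34. n16.idx = true  [terminal]
35. n15.hot = false  [h.idx == false]
36. n17.live = 9  [B₀.val * -1 + 16]
37. n17.depth = -5  [-5]
38. n17.off = true  [B₀.val > 6]
39. n18.lim = -3  [terminal]
40. n19.key = 29  [terminal]
41. n17.acc = 23  [e.lim * 2 + 29]
42. n14.hot = false  [E.acc > 23]
43. n13.acc = 2  [E.depth - 19]
44. n4.acc = 11  [(if E₀.off then E₀.live else E₀.depth) + 8]
45. n20.env = false  [not B.hot]
46. n21.lim = 3  [terminal]
47. n20.fin = 19  [e.lim + 16]
48. n20.sig = "vy"  ["vy"]
49. n0.live = true  [true]
50. n0.fin = "vynq"  [C.sig ++ S.tag]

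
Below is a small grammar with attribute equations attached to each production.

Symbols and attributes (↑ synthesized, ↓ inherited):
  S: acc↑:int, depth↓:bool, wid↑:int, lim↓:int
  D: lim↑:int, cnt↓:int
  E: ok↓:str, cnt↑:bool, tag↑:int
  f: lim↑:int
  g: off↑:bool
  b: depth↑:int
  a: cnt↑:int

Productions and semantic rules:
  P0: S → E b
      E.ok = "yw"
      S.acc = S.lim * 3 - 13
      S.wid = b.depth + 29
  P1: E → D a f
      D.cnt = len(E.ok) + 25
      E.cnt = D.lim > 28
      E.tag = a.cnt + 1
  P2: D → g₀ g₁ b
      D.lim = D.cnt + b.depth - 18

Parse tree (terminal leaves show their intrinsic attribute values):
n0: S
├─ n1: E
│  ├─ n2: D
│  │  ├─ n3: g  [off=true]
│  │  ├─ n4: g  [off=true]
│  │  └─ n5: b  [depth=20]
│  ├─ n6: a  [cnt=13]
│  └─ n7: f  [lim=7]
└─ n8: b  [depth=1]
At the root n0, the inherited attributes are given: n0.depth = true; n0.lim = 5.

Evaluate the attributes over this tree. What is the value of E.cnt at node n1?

true

1. n0.depth = true  [given at root]
2. n0.lim = 5  [given at root]
3. n1.ok = "yw"  ["yw"]
4. n2.cnt = 27  [len(E.ok) + 25]
5. n3.off = true  [terminal]
6. n4.off = true  [terminal]
7. n5.depth = 20  [terminal]
8. n2.lim = 29  [D.cnt + b.depth - 18]
9. n6.cnt = 13  [terminal]
10. n7.lim = 7  [terminal]
11. n1.cnt = true  [D.lim > 28]
12. n1.tag = 14  [a.cnt + 1]
13. n8.depth = 1  [terminal]
14. n0.acc = 2  [S.lim * 3 - 13]
15. n0.wid = 30  [b.depth + 29]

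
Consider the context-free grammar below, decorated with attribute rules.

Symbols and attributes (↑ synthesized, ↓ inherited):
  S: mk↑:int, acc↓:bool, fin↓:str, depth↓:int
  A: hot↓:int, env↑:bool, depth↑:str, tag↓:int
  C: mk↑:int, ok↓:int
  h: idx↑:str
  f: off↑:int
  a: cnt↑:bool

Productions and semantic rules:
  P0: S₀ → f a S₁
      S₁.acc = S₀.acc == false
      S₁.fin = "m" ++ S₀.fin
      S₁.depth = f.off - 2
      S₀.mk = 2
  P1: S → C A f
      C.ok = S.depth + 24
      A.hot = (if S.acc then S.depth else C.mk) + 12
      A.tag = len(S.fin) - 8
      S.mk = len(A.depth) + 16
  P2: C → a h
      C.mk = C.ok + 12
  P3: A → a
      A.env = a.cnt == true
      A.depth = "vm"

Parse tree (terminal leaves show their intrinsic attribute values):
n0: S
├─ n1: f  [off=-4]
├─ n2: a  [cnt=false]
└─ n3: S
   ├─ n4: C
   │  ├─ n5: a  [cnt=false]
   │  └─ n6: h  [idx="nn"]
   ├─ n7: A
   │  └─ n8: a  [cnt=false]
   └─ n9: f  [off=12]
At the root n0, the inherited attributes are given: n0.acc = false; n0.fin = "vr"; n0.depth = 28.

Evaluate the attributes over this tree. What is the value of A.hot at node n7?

6

1. n0.acc = false  [given at root]
2. n0.fin = "vr"  [given at root]
3. n0.depth = 28  [given at root]
4. n1.off = -4  [terminal]
5. n2.cnt = false  [terminal]
6. n3.acc = true  [S₀.acc == false]
7. n3.fin = "mvr"  ["m" ++ S₀.fin]
8. n3.depth = -6  [f.off - 2]
9. n4.ok = 18  [S.depth + 24]
10. n5.cnt = false  [terminal]
11. n6.idx = "nn"  [terminal]
12. n4.mk = 30  [C.ok + 12]
13. n7.hot = 6  [(if S.acc then S.depth else C.mk) + 12]
14. n7.tag = -5  [len(S.fin) - 8]
15. n8.cnt = false  [terminal]
16. n7.env = false  [a.cnt == true]
17. n7.depth = "vm"  ["vm"]
18. n9.off = 12  [terminal]
19. n3.mk = 18  [len(A.depth) + 16]
20. n0.mk = 2  [2]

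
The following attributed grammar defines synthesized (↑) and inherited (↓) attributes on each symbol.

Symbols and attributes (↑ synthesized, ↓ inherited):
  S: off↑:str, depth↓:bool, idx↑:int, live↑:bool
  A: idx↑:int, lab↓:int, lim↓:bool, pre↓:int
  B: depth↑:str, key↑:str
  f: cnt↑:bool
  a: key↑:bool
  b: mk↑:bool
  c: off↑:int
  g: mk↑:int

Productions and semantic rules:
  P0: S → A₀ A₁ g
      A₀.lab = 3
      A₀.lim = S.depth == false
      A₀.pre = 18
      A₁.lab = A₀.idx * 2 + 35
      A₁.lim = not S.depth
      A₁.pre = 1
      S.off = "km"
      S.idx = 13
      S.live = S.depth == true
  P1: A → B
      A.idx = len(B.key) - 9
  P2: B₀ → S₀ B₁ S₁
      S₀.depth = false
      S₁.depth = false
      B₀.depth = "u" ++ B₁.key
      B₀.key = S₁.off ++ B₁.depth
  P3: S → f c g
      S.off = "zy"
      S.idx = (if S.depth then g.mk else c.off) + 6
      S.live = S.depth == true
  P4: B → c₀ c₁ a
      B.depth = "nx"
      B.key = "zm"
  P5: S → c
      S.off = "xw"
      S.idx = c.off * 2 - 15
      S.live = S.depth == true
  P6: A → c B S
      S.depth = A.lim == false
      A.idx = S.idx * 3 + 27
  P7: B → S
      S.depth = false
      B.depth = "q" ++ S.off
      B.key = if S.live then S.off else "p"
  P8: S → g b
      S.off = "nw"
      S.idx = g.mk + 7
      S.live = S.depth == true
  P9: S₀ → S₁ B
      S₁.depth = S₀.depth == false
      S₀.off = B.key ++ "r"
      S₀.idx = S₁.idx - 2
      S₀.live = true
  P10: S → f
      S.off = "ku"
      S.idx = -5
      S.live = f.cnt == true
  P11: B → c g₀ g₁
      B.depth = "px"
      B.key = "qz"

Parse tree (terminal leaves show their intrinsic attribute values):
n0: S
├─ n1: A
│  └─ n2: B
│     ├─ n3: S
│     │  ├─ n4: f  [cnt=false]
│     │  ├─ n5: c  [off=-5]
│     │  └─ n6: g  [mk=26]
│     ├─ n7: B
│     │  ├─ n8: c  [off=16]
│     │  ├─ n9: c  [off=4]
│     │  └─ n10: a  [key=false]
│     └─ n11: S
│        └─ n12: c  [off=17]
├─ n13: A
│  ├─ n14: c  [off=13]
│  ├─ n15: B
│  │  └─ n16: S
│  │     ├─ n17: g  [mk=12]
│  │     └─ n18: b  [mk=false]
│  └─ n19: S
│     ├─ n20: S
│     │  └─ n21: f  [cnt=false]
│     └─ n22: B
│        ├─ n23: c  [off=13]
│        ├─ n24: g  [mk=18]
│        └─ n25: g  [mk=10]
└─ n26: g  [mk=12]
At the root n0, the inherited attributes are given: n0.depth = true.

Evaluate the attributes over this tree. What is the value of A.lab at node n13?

1. n0.depth = true  [given at root]
2. n1.lab = 3  [3]
3. n1.lim = false  [S.depth == false]
4. n1.pre = 18  [18]
5. n3.depth = false  [false]
6. n4.cnt = false  [terminal]
7. n5.off = -5  [terminal]
8. n6.mk = 26  [terminal]
9. n3.off = "zy"  ["zy"]
10. n3.idx = 1  [(if S.depth then g.mk else c.off) + 6]
11. n3.live = false  [S.depth == true]
12. n8.off = 16  [terminal]
13. n9.off = 4  [terminal]
14. n10.key = false  [terminal]
15. n7.depth = "nx"  ["nx"]
16. n7.key = "zm"  ["zm"]
17. n11.depth = false  [false]
18. n12.off = 17  [terminal]
19. n11.off = "xw"  ["xw"]
20. n11.idx = 19  [c.off * 2 - 15]
21. n11.live = false  [S.depth == true]
22. n2.depth = "uzm"  ["u" ++ B₁.key]
23. n2.key = "xwnx"  [S₁.off ++ B₁.depth]
24. n1.idx = -5  [len(B.key) - 9]
25. n13.lab = 25  [A₀.idx * 2 + 35]
26. n13.lim = false  [not S.depth]
27. n13.pre = 1  [1]
28. n14.off = 13  [terminal]
29. n16.depth = false  [false]
30. n17.mk = 12  [terminal]
31. n18.mk = false  [terminal]
32. n16.off = "nw"  ["nw"]
33. n16.idx = 19  [g.mk + 7]
34. n16.live = false  [S.depth == true]
35. n15.depth = "qnw"  ["q" ++ S.off]
36. n15.key = "p"  [if S.live then S.off else "p"]
37. n19.depth = true  [A.lim == false]
38. n20.depth = false  [S₀.depth == false]
39. n21.cnt = false  [terminal]
40. n20.off = "ku"  ["ku"]
41. n20.idx = -5  [-5]
42. n20.live = false  [f.cnt == true]
43. n23.off = 13  [terminal]
44. n24.mk = 18  [terminal]
45. n25.mk = 10  [terminal]
46. n22.depth = "px"  ["px"]
47. n22.key = "qz"  ["qz"]
48. n19.off = "qzr"  [B.key ++ "r"]
49. n19.idx = -7  [S₁.idx - 2]
50. n19.live = true  [true]
51. n13.idx = 6  [S.idx * 3 + 27]
52. n26.mk = 12  [terminal]
53. n0.off = "km"  ["km"]
54. n0.idx = 13  [13]
55. n0.live = true  [S.depth == true]

25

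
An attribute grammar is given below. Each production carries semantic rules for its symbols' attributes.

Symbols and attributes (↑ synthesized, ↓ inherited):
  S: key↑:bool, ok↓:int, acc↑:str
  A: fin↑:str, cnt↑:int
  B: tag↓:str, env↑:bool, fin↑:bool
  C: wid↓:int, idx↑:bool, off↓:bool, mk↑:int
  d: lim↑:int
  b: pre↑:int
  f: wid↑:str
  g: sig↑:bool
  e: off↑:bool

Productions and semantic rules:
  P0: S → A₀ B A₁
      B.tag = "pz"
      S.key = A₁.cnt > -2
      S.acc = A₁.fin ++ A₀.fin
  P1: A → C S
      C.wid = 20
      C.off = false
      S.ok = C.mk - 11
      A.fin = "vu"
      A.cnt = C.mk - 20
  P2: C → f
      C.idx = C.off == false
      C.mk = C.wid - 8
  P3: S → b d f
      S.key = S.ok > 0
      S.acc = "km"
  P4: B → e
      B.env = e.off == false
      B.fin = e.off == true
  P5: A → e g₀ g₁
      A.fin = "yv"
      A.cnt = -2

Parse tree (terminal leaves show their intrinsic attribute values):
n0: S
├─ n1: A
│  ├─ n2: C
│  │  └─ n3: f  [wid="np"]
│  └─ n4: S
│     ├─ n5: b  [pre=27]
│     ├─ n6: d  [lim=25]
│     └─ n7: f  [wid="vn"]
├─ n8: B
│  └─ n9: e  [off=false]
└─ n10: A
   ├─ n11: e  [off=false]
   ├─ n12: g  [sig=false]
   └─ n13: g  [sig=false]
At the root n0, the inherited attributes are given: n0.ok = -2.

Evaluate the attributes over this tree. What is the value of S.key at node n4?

true

1. n0.ok = -2  [given at root]
2. n2.wid = 20  [20]
3. n2.off = false  [false]
4. n3.wid = "np"  [terminal]
5. n2.idx = true  [C.off == false]
6. n2.mk = 12  [C.wid - 8]
7. n4.ok = 1  [C.mk - 11]
8. n5.pre = 27  [terminal]
9. n6.lim = 25  [terminal]
10. n7.wid = "vn"  [terminal]
11. n4.key = true  [S.ok > 0]
12. n4.acc = "km"  ["km"]
13. n1.fin = "vu"  ["vu"]
14. n1.cnt = -8  [C.mk - 20]
15. n8.tag = "pz"  ["pz"]
16. n9.off = false  [terminal]
17. n8.env = true  [e.off == false]
18. n8.fin = false  [e.off == true]
19. n11.off = false  [terminal]
20. n12.sig = false  [terminal]
21. n13.sig = false  [terminal]
22. n10.fin = "yv"  ["yv"]
23. n10.cnt = -2  [-2]
24. n0.key = false  [A₁.cnt > -2]
25. n0.acc = "yvvu"  [A₁.fin ++ A₀.fin]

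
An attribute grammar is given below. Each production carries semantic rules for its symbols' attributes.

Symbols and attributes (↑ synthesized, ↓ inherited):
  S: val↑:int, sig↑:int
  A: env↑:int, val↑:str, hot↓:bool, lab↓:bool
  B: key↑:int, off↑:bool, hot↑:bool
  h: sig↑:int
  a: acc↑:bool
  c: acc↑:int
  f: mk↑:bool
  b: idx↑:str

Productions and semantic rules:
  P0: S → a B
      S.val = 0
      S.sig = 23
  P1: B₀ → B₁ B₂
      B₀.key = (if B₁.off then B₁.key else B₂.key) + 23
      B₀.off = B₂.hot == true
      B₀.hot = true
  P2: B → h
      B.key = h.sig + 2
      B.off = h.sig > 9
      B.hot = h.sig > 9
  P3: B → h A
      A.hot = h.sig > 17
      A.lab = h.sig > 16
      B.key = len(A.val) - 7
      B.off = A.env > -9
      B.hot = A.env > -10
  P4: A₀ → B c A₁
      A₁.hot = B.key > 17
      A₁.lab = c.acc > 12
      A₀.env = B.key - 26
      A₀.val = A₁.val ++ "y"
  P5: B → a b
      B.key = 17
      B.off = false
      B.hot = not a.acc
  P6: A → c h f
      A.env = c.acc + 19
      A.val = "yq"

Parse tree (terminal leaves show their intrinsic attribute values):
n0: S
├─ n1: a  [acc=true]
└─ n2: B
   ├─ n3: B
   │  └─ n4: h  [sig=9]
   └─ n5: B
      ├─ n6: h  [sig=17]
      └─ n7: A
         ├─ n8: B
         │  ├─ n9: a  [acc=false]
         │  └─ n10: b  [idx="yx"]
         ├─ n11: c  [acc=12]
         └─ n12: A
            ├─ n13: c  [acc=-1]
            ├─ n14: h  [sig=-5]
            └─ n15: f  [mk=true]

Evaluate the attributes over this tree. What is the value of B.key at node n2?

19

1. n1.acc = true  [terminal]
2. n4.sig = 9  [terminal]
3. n3.key = 11  [h.sig + 2]
4. n3.off = false  [h.sig > 9]
5. n3.hot = false  [h.sig > 9]
6. n6.sig = 17  [terminal]
7. n7.hot = false  [h.sig > 17]
8. n7.lab = true  [h.sig > 16]
9. n9.acc = false  [terminal]
10. n10.idx = "yx"  [terminal]
11. n8.key = 17  [17]
12. n8.off = false  [false]
13. n8.hot = true  [not a.acc]
14. n11.acc = 12  [terminal]
15. n12.hot = false  [B.key > 17]
16. n12.lab = false  [c.acc > 12]
17. n13.acc = -1  [terminal]
18. n14.sig = -5  [terminal]
19. n15.mk = true  [terminal]
20. n12.env = 18  [c.acc + 19]
21. n12.val = "yq"  ["yq"]
22. n7.env = -9  [B.key - 26]
23. n7.val = "yqy"  [A₁.val ++ "y"]
24. n5.key = -4  [len(A.val) - 7]
25. n5.off = false  [A.env > -9]
26. n5.hot = true  [A.env > -10]
27. n2.key = 19  [(if B₁.off then B₁.key else B₂.key) + 23]
28. n2.off = true  [B₂.hot == true]
29. n2.hot = true  [true]
30. n0.val = 0  [0]
31. n0.sig = 23  [23]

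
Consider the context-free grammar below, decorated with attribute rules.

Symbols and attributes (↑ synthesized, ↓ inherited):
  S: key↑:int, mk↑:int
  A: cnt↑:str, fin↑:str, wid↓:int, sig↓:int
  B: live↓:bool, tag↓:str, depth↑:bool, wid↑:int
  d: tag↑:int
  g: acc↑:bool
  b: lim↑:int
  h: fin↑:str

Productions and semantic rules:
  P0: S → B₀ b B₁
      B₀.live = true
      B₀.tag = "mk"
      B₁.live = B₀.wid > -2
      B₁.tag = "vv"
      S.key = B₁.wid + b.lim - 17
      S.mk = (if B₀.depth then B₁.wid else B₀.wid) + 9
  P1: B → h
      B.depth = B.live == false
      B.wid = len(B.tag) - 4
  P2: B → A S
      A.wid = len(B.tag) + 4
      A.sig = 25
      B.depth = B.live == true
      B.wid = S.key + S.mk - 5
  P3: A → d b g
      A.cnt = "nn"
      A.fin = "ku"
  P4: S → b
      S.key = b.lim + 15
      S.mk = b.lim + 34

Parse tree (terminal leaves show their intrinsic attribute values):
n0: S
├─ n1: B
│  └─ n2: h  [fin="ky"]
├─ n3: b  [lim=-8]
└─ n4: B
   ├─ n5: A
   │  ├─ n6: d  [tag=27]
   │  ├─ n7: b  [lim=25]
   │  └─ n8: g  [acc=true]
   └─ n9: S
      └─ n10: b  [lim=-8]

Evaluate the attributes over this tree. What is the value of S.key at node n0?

3

1. n1.live = true  [true]
2. n1.tag = "mk"  ["mk"]
3. n2.fin = "ky"  [terminal]
4. n1.depth = false  [B.live == false]
5. n1.wid = -2  [len(B.tag) - 4]
6. n3.lim = -8  [terminal]
7. n4.live = false  [B₀.wid > -2]
8. n4.tag = "vv"  ["vv"]
9. n5.wid = 6  [len(B.tag) + 4]
10. n5.sig = 25  [25]
11. n6.tag = 27  [terminal]
12. n7.lim = 25  [terminal]
13. n8.acc = true  [terminal]
14. n5.cnt = "nn"  ["nn"]
15. n5.fin = "ku"  ["ku"]
16. n10.lim = -8  [terminal]
17. n9.key = 7  [b.lim + 15]
18. n9.mk = 26  [b.lim + 34]
19. n4.depth = false  [B.live == true]
20. n4.wid = 28  [S.key + S.mk - 5]
21. n0.key = 3  [B₁.wid + b.lim - 17]
22. n0.mk = 7  [(if B₀.depth then B₁.wid else B₀.wid) + 9]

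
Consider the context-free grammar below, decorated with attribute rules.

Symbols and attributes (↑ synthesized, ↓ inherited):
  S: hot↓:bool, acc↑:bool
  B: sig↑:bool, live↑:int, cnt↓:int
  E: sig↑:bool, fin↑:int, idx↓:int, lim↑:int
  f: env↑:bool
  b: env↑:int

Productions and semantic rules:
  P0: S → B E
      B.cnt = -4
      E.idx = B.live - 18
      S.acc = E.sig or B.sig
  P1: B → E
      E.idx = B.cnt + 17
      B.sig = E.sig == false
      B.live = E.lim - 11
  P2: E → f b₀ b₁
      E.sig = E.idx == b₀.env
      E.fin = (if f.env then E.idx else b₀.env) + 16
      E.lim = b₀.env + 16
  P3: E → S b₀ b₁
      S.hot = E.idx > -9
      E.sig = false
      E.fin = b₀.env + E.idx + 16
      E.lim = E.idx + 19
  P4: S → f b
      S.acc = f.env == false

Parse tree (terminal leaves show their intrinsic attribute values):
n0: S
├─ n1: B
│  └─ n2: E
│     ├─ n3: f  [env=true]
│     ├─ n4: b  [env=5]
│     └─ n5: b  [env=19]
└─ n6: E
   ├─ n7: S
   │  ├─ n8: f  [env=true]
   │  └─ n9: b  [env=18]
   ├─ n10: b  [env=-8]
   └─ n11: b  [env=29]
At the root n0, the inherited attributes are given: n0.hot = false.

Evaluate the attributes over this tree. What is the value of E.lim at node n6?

1. n0.hot = false  [given at root]
2. n1.cnt = -4  [-4]
3. n2.idx = 13  [B.cnt + 17]
4. n3.env = true  [terminal]
5. n4.env = 5  [terminal]
6. n5.env = 19  [terminal]
7. n2.sig = false  [E.idx == b₀.env]
8. n2.fin = 29  [(if f.env then E.idx else b₀.env) + 16]
9. n2.lim = 21  [b₀.env + 16]
10. n1.sig = true  [E.sig == false]
11. n1.live = 10  [E.lim - 11]
12. n6.idx = -8  [B.live - 18]
13. n7.hot = true  [E.idx > -9]
14. n8.env = true  [terminal]
15. n9.env = 18  [terminal]
16. n7.acc = false  [f.env == false]
17. n10.env = -8  [terminal]
18. n11.env = 29  [terminal]
19. n6.sig = false  [false]
20. n6.fin = 0  [b₀.env + E.idx + 16]
21. n6.lim = 11  [E.idx + 19]
22. n0.acc = true  [E.sig or B.sig]

11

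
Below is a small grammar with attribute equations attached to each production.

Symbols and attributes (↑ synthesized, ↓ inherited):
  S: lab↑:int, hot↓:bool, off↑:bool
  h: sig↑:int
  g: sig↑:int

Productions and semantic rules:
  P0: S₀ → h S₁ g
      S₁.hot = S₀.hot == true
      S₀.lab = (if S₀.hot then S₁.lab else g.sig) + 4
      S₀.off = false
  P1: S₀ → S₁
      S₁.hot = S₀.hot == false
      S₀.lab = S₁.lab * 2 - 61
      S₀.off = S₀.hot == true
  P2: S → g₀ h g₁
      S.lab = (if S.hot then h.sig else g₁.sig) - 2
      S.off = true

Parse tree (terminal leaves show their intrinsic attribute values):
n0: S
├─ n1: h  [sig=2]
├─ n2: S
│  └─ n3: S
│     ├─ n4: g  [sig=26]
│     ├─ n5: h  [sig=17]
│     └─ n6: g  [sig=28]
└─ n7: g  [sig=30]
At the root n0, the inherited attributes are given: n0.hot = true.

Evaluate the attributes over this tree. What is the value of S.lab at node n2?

1. n0.hot = true  [given at root]
2. n1.sig = 2  [terminal]
3. n2.hot = true  [S₀.hot == true]
4. n3.hot = false  [S₀.hot == false]
5. n4.sig = 26  [terminal]
6. n5.sig = 17  [terminal]
7. n6.sig = 28  [terminal]
8. n3.lab = 26  [(if S.hot then h.sig else g₁.sig) - 2]
9. n3.off = true  [true]
10. n2.lab = -9  [S₁.lab * 2 - 61]
11. n2.off = true  [S₀.hot == true]
12. n7.sig = 30  [terminal]
13. n0.lab = -5  [(if S₀.hot then S₁.lab else g.sig) + 4]
14. n0.off = false  [false]

-9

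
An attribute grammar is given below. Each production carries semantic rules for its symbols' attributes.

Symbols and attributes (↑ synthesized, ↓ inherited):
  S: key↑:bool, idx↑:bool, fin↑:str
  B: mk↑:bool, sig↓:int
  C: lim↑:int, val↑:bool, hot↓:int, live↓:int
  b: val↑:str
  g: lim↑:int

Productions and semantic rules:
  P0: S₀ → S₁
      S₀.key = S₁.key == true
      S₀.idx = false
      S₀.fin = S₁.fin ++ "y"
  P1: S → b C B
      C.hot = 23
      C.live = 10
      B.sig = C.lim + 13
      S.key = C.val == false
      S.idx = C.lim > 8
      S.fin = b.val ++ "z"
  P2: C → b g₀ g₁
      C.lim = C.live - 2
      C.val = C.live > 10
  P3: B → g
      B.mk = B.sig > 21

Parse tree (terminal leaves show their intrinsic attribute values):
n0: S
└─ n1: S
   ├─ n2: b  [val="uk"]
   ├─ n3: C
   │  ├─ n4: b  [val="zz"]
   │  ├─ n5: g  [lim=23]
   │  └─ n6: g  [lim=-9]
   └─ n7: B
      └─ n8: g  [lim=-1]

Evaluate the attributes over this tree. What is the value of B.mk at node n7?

1. n2.val = "uk"  [terminal]
2. n3.hot = 23  [23]
3. n3.live = 10  [10]
4. n4.val = "zz"  [terminal]
5. n5.lim = 23  [terminal]
6. n6.lim = -9  [terminal]
7. n3.lim = 8  [C.live - 2]
8. n3.val = false  [C.live > 10]
9. n7.sig = 21  [C.lim + 13]
10. n8.lim = -1  [terminal]
11. n7.mk = false  [B.sig > 21]
12. n1.key = true  [C.val == false]
13. n1.idx = false  [C.lim > 8]
14. n1.fin = "ukz"  [b.val ++ "z"]
15. n0.key = true  [S₁.key == true]
16. n0.idx = false  [false]
17. n0.fin = "ukzy"  [S₁.fin ++ "y"]

false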